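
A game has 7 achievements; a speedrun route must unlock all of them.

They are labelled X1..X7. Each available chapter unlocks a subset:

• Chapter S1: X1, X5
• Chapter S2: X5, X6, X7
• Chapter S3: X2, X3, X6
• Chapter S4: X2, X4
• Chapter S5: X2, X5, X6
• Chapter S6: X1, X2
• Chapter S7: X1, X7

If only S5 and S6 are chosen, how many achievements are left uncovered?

3

Union of S5, S6 = {X1, X2, X5, X6}.
Not covered: X3, X4, X7 — 3 achievements.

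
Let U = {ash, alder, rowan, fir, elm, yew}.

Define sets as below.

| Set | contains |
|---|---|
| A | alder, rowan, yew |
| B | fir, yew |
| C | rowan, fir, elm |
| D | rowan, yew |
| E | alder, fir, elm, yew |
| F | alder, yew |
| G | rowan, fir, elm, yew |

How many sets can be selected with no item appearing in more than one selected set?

C, F are pairwise disjoint (C={rowan,fir,elm}; F={alder,yew}).
Every remaining set overlaps one of these, and no 3 of the listed sets are pairwise disjoint, so 2 is the maximum.

2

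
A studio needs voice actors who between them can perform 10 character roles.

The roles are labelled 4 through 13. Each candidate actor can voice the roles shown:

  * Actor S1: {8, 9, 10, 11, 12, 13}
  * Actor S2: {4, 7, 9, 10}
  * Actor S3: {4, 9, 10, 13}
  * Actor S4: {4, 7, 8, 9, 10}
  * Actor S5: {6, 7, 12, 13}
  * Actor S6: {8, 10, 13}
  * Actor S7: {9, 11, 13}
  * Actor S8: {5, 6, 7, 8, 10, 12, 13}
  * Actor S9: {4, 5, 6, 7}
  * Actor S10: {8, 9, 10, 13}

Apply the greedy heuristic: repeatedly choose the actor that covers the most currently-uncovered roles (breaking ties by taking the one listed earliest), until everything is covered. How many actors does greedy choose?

Greedy: pick S8 (covers 7 new) → pick S1 (covers 2 new) → pick S2 (covers 1 new). Total picks: 3.
(The true minimum cover uses only 2 actors, so greedy is not optimal here.)

3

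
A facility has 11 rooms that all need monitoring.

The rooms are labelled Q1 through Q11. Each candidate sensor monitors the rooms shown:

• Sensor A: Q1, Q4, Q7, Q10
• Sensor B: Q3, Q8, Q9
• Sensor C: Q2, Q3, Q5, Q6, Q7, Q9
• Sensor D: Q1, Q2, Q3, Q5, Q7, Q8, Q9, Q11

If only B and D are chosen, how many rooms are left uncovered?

Union of B, D = {Q1, Q2, Q3, Q5, Q7, Q8, Q9, Q11}.
Not covered: Q4, Q6, Q10 — 3 rooms.

3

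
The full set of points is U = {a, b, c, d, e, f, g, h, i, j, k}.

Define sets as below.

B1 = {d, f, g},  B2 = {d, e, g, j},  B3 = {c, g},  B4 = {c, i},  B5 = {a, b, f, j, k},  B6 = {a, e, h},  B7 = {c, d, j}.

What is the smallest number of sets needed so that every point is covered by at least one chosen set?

4

Take {B2, B4, B5, B6}. Their union is {a, b, c, d, e, f, g, h, i, j, k}, which is all 11 points.
No 3 of the 7 sets cover everything (all 35 combinations miss at least one point), so 4 is optimal.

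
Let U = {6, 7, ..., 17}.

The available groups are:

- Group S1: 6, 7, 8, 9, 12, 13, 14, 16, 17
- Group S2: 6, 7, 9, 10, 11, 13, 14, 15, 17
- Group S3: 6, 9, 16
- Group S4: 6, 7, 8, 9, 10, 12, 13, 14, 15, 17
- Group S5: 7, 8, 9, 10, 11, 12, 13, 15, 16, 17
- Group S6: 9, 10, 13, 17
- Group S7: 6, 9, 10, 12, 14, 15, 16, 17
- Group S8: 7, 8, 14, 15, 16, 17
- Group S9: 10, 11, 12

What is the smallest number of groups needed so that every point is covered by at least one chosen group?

2

S5 and S7 together: S5 ∪ S7 = {6, 7, 8, 9, 10, 11, 12, 13, 14, 15, 16, 17} — every point is covered.
No single group has all 12 points (the largest, S4, has 10), so 2 is optimal.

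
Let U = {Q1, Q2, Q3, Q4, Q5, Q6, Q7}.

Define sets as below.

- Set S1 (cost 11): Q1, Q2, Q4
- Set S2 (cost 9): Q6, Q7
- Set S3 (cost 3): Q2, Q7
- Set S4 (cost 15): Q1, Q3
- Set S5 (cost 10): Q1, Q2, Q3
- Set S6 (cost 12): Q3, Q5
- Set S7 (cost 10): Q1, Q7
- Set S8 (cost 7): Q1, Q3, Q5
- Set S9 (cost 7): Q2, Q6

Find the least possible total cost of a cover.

27

S1, S2, S8 together cover every point (S1 ∪ S2 ∪ S8 = {Q1, Q2, Q3, Q4, Q5, Q6, Q7}); total cost 11 + 9 + 7 = 27.
The greedy pick S3, S8, S9, S1 costs 28; no covering selection beats 27.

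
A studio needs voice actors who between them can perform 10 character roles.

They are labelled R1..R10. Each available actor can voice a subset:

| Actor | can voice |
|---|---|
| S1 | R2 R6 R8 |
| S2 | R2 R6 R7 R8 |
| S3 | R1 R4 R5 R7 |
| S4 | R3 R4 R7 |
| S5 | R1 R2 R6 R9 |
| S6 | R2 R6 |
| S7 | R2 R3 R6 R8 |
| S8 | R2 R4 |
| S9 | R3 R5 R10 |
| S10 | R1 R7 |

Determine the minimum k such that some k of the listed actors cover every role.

4

S2 and S5 and S8 and S9 together: S2 ∪ S5 ∪ S8 ∪ S9 = {R1, R2, R3, R4, R5, R6, R7, R8, R9, R10} — every role is covered.
No 3 of the 10 actors cover everything (all 120 combinations miss at least one role), so 4 is optimal.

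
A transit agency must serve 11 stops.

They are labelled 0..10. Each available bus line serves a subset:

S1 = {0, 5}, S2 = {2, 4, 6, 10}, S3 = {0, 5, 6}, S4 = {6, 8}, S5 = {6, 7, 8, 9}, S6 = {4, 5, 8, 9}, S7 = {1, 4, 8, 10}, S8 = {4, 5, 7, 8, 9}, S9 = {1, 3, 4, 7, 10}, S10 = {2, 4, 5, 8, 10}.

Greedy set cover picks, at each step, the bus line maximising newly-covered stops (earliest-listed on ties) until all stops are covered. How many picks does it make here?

Greedy: pick S8 (covers 5 new) → pick S2 (covers 3 new) → pick S9 (covers 2 new) → pick S1 (covers 1 new). Total picks: 4.

4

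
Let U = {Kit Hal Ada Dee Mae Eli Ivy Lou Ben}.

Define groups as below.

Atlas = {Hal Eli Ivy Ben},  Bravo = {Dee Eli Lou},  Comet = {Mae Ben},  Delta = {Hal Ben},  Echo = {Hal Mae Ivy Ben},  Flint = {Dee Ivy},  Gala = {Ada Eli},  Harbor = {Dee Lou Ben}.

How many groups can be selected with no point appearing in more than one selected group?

3

Comet, Flint, Gala are pairwise disjoint (Comet={Mae,Ben}; Flint={Dee,Ivy}; Gala={Ada,Eli}).
Every remaining group overlaps one of these, and no 4 of the listed groups are pairwise disjoint, so 3 is the maximum.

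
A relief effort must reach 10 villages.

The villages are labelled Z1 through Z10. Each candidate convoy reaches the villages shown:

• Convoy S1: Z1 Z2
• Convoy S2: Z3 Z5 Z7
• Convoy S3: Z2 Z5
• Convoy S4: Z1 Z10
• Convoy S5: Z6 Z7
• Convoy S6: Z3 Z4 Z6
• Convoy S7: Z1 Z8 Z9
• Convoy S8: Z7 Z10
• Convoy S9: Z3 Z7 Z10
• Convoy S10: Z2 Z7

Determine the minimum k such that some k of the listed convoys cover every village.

4

S3 and S6 and S7 and S8 together: S3 ∪ S6 ∪ S7 ∪ S8 = {Z1, Z2, Z3, Z4, Z5, Z6, Z7, Z8, Z9, Z10} — every village is covered.
Each convoy has at most 3 villages, and 3·3 = 9 < 10 — so at least 4 convoys are needed, and 4 is optimal.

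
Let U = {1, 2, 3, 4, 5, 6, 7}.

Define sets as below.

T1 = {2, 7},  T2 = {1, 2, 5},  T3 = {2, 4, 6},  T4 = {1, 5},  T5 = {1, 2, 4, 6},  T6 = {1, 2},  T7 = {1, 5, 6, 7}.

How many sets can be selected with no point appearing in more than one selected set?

2

T1, T4 are pairwise disjoint (T1={2,7}; T4={1,5}).
Every remaining set overlaps one of these, and no 3 of the listed sets are pairwise disjoint, so 2 is the maximum.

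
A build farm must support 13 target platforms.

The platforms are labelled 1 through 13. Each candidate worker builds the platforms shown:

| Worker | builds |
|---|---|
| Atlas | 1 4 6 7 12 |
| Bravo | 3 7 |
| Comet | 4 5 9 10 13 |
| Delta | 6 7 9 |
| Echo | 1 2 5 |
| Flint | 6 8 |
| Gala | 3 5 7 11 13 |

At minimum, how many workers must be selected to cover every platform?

5

Atlas and Comet and Echo and Flint and Gala together: Atlas ∪ Comet ∪ Echo ∪ Flint ∪ Gala = {1, 2, 3, 4, 5, 6, 7, 8, 9, 10, 11, 12, 13} — every platform is covered.
No 4 of the 7 workers cover everything (all 35 combinations miss at least one platform), so 5 is optimal.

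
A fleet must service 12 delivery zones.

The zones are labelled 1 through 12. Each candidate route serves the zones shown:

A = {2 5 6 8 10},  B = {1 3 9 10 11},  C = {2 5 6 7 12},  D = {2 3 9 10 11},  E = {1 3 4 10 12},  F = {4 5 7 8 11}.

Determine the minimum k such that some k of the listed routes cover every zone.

3

B and C and F together: B ∪ C ∪ F = {1, 2, 3, 4, 5, 6, 7, 8, 9, 10, 11, 12} — every zone is covered.
Each route has at most 5 zones, and 2·5 = 10 < 12 — so at least 3 routes are needed, and 3 is optimal.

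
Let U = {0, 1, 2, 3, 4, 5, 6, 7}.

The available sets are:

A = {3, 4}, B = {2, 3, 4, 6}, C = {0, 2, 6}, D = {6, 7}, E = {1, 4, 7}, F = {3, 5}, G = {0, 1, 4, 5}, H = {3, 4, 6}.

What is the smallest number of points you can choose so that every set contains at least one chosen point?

3

T = {0, 3, 7} meets every set (each contains at least one member of T), and |T| = 3.
The sets C, E, F are pairwise disjoint, so any hitting set needs a separate point for each — at least 3. Hence 3 is optimal.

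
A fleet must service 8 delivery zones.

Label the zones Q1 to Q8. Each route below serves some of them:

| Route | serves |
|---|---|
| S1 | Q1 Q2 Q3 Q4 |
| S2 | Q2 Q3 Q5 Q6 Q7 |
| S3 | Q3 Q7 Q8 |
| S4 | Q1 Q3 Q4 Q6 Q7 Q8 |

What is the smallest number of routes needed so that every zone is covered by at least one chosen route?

2

Take {S2, S4}. Their union is {Q1, Q2, Q3, Q4, Q5, Q6, Q7, Q8}, which is all 8 zones.
No single route has all 8 zones (the largest, S4, has 6), so 2 is optimal.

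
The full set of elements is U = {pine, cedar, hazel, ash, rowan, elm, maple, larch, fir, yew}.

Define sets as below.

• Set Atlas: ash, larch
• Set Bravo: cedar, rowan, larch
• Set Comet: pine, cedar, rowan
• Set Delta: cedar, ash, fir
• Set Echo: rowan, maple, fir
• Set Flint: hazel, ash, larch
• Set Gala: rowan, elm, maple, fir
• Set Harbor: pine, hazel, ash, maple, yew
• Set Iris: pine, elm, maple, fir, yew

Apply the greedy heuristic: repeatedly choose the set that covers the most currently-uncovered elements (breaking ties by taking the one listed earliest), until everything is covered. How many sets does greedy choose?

Greedy: pick Harbor (covers 5 new) → pick Bravo (covers 3 new) → pick Gala (covers 2 new). Total picks: 3.

3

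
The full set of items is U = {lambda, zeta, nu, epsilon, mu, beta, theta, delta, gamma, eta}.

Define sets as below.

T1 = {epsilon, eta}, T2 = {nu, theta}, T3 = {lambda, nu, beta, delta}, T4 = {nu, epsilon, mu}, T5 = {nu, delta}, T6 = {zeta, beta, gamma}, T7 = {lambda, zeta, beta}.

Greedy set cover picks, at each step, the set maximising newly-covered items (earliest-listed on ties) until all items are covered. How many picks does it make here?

Greedy: pick T3 (covers 4 new) → pick T1 (covers 2 new) → pick T6 (covers 2 new) → pick T2 (covers 1 new) → pick T4 (covers 1 new). Total picks: 5.

5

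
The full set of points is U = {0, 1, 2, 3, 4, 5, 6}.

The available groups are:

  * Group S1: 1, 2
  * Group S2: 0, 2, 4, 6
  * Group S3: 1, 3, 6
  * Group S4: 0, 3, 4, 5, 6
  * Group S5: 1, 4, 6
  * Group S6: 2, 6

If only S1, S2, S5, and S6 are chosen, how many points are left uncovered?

2

Union of S1, S2, S5, S6 = {0, 1, 2, 4, 6}.
Not covered: 3, 5 — 2 points.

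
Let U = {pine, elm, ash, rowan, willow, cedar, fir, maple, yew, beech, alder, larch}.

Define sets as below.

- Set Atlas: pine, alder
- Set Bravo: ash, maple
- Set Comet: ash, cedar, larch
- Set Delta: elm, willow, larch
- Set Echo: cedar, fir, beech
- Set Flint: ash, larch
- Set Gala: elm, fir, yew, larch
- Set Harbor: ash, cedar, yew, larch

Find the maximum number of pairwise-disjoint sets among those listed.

Atlas, Bravo, Delta, Echo are pairwise disjoint (Atlas={pine,alder}; Bravo={ash,maple}; Delta={elm,willow,larch}; Echo={cedar,fir,beech}).
Every remaining set overlaps one of these, and no 5 of the listed sets are pairwise disjoint, so 4 is the maximum.

4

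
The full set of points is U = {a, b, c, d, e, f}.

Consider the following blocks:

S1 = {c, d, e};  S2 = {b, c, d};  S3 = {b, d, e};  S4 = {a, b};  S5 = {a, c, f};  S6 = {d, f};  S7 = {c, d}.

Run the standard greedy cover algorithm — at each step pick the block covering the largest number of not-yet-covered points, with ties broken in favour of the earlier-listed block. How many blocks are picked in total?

3

Greedy: pick S1 (covers 3 new) → pick S4 (covers 2 new) → pick S5 (covers 1 new). Total picks: 3.
(The true minimum cover uses only 2 blocks, so greedy is not optimal here.)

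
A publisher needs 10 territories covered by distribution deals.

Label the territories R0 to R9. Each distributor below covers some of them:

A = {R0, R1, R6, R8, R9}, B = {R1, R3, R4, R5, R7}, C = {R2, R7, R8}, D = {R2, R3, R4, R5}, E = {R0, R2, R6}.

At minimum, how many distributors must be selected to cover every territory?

Take {A, C, D}. Their union is {R0, R1, R2, R3, R4, R5, R6, R7, R8, R9}, which is all 10 territories.
Only A contains R9, so A is forced; the remaining 5 territories need at least 2 more distributors (each remaining distributor adds at most 4) — so at least 3 distributors are needed, and 3 is optimal.

3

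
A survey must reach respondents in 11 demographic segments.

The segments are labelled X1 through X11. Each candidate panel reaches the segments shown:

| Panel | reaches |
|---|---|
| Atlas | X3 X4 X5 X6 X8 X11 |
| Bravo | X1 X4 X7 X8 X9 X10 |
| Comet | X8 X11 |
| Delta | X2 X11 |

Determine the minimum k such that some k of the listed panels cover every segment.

3

Take {Atlas, Bravo, Delta}. Their union is {X1, X2, X3, X4, X5, X6, X7, X8, X9, X10, X11}, which is all 11 segments.
Only Bravo contains X1, so Bravo is forced; the remaining 5 segments need at least 2 more panels (each remaining panel adds at most 4) — so at least 3 panels are needed, and 3 is optimal.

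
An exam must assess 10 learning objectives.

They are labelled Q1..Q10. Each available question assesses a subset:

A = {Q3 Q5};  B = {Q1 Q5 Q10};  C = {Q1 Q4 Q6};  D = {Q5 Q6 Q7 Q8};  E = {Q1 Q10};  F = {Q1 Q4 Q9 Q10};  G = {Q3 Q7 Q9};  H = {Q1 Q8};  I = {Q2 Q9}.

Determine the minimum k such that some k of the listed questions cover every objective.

4

Take {A, D, F, I}. Their union is {Q1, Q2, Q3, Q4, Q5, Q6, Q7, Q8, Q9, Q10}, which is all 10 objectives.
No 3 of the 9 questions cover everything (all 84 combinations miss at least one objective), so 4 is optimal.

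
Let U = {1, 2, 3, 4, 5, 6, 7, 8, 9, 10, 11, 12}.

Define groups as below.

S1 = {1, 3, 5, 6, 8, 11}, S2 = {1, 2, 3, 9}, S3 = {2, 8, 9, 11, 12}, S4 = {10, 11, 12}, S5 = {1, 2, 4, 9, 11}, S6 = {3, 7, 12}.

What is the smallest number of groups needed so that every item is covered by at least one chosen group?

4

Take {S1, S4, S5, S6}. Their union is {1, 2, 3, 4, 5, 6, 7, 8, 9, 10, 11, 12}, which is all 12 items.
No 3 of the 6 groups cover everything (all 20 combinations miss at least one item), so 4 is optimal.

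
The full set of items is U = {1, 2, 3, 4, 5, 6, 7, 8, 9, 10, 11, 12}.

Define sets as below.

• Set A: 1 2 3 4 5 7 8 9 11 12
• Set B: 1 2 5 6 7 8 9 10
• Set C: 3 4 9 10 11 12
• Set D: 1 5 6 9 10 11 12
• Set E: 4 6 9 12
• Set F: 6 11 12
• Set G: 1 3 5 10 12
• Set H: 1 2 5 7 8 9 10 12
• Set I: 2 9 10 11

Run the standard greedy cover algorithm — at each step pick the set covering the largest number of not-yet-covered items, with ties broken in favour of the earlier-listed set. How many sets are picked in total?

2

Greedy: pick A (covers 10 new) → pick B (covers 2 new). Total picks: 2.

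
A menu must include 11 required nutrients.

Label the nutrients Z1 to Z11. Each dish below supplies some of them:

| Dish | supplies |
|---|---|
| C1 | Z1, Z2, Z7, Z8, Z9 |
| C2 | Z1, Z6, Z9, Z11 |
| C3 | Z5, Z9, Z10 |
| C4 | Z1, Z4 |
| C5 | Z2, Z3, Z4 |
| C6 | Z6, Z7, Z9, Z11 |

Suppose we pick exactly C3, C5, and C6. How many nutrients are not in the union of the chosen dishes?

Union of C3, C5, C6 = {Z2, Z3, Z4, Z5, Z6, Z7, Z9, Z10, Z11}.
Not covered: Z1, Z8 — 2 nutrients.

2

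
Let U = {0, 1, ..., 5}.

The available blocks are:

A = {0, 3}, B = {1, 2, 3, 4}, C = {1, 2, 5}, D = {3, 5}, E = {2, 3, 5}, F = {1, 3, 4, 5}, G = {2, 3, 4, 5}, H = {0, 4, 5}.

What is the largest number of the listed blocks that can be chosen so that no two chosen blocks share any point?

A, C are pairwise disjoint (A={0,3}; C={1,2,5}).
Every remaining block overlaps one of these, and no 3 of the listed blocks are pairwise disjoint, so 2 is the maximum.

2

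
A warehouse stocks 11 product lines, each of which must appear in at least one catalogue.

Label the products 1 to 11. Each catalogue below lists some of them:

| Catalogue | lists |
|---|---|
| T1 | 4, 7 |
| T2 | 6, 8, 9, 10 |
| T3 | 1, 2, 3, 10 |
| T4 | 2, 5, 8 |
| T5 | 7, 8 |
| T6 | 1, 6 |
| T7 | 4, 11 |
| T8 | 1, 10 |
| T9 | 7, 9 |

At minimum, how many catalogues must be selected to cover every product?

Take {T3, T4, T6, T7, T9}. Their union is {1, 2, 3, 4, 5, 6, 7, 8, 9, 10, 11}, which is all 11 products.
No 4 of the 9 catalogues cover everything (all 126 combinations miss at least one product), so 5 is optimal.

5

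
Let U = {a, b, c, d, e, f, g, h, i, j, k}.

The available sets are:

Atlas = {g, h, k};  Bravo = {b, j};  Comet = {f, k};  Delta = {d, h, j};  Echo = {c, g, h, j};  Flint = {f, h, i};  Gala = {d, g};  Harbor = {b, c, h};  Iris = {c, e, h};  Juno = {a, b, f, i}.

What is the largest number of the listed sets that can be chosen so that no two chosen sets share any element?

4

Bravo, Comet, Gala, Iris are pairwise disjoint (Bravo={b,j}; Comet={f,k}; Gala={d,g}; Iris={c,e,h}).
Every remaining set overlaps one of these, and no 5 of the listed sets are pairwise disjoint, so 4 is the maximum.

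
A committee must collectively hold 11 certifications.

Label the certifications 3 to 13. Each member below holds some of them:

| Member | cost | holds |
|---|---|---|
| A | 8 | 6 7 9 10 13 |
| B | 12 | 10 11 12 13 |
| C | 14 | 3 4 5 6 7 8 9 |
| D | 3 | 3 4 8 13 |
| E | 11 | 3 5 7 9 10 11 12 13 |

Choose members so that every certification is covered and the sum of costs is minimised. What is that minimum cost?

A, D, E together cover every certification (A ∪ D ∪ E = {3, 4, 5, 6, 7, 8, 9, 10, 11, 12, 13}); total cost 8 + 3 + 11 = 22.
No covering selection has total cost below 22.

22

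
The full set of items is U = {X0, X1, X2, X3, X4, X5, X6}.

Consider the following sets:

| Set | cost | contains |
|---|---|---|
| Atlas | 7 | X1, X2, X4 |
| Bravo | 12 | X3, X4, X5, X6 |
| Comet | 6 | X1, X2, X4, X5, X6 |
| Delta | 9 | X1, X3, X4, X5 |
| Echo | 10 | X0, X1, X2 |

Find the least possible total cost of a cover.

Bravo, Echo together cover every item (Bravo ∪ Echo = {X0, X1, X2, X3, X4, X5, X6}); total cost 12 + 10 = 22.
The greedy pick Comet, Delta, Echo costs 25; no covering selection beats 22.

22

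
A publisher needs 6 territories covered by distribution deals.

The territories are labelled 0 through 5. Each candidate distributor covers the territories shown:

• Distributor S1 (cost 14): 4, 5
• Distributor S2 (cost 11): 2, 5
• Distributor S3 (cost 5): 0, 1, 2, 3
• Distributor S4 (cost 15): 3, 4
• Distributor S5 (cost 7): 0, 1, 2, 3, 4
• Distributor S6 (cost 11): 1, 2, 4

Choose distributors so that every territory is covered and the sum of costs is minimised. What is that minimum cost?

18

S2, S5 together cover every territory (S2 ∪ S5 = {0, 1, 2, 3, 4, 5}); total cost 11 + 7 = 18.
The greedy pick S3, S1 costs 19; no covering selection beats 18.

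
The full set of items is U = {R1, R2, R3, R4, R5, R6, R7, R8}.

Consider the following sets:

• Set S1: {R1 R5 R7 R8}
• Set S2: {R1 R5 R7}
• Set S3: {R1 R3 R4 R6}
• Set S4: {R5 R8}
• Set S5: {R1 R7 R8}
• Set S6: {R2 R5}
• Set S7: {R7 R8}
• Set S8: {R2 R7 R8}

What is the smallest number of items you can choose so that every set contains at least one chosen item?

Take H = {R5, R6, R7}. Each listed set contains at least one of these, so H is a hitting set of size 3.
The sets S3, S6, S7 are pairwise disjoint, so any hitting set needs a separate item for each — at least 3. Hence 3 is optimal.

3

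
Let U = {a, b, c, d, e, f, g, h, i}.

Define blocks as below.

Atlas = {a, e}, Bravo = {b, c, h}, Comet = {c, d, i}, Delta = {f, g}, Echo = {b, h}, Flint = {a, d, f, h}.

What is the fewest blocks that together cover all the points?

Atlas and Comet and Delta and Echo together: Atlas ∪ Comet ∪ Delta ∪ Echo = {a, b, c, d, e, f, g, h, i} — every point is covered.
Only Atlas contains e, so Atlas is forced; the remaining 7 points need at least 3 more blocks (each remaining block adds at most 3) — so at least 4 blocks are needed, and 4 is optimal.

4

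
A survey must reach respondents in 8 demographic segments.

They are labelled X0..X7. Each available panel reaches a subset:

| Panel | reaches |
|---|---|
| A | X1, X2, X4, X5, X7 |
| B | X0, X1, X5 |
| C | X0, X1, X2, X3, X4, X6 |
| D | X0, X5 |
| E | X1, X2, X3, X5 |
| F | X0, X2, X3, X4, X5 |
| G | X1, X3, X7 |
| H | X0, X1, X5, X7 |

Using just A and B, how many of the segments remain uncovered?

2

Union of A, B = {X0, X1, X2, X4, X5, X7}.
Not covered: X3, X6 — 2 segments.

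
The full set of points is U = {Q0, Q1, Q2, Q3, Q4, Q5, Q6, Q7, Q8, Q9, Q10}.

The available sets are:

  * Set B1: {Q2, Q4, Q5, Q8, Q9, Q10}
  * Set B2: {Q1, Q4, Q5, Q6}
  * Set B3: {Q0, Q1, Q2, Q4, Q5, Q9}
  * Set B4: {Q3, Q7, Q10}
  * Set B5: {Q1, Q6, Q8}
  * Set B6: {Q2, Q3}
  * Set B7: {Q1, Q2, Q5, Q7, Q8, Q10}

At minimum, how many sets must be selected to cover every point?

3

Take {B3, B4, B5}. Their union is {Q0, Q1, Q2, Q3, Q4, Q5, Q6, Q7, Q8, Q9, Q10}, which is all 11 points.
Only B3 contains Q0, so B3 is forced; the remaining 5 points need at least 2 more sets (each remaining set adds at most 3) — so at least 3 sets are needed, and 3 is optimal.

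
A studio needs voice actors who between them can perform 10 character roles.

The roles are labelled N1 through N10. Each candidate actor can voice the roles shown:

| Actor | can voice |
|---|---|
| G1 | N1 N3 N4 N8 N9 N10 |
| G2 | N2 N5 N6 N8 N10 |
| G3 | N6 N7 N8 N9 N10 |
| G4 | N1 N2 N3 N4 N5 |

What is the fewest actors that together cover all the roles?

G3 and G4 together: G3 ∪ G4 = {N1, N2, N3, N4, N5, N6, N7, N8, N9, N10} — every role is covered.
No single actor has all 10 roles (the largest, G1, has 6), so 2 is optimal.

2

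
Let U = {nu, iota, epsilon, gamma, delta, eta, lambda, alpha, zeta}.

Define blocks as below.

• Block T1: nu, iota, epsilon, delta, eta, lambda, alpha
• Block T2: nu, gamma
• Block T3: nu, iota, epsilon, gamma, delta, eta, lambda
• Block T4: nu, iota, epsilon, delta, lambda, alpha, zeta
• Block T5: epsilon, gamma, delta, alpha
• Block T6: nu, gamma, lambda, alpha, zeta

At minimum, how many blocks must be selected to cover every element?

2

Take {T3, T4}. Their union is {nu, iota, epsilon, gamma, delta, eta, lambda, alpha, zeta}, which is all 9 elements.
No single block has all 9 elements (the largest, T1, has 7), so 2 is optimal.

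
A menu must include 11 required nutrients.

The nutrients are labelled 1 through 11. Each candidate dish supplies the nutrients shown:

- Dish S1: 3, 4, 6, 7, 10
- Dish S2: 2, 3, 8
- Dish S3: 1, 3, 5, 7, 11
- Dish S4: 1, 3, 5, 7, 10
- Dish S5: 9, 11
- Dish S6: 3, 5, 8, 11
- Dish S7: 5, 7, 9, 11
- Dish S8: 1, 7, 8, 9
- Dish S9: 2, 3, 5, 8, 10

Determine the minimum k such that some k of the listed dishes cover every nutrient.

4

Take {S1, S3, S7, S9}. Their union is {1, 2, 3, 4, 5, 6, 7, 8, 9, 10, 11}, which is all 11 nutrients.
No 3 of the 9 dishes cover everything (all 84 combinations miss at least one nutrient), so 4 is optimal.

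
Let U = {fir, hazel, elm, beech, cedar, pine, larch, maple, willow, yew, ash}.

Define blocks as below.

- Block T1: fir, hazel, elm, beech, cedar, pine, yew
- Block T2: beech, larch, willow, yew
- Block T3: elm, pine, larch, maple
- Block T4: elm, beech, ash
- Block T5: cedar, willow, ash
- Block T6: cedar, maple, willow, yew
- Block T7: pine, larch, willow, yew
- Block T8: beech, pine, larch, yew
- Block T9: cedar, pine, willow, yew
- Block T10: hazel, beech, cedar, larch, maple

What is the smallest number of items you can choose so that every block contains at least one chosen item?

3

The 3 items {cedar, larch, ash} hit every block.
No choice of 2 items meets every block, so 3 is the minimum.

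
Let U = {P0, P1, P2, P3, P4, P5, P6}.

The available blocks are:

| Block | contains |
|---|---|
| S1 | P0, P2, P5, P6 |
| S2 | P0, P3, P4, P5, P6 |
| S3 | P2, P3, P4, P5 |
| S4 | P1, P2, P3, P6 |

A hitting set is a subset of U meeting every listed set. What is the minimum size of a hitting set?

H = {P0, P3} meets every block (each contains at least one member of H), and |H| = 2.
No single element lies in every block, so at least 2 are needed and 2 is optimal.

2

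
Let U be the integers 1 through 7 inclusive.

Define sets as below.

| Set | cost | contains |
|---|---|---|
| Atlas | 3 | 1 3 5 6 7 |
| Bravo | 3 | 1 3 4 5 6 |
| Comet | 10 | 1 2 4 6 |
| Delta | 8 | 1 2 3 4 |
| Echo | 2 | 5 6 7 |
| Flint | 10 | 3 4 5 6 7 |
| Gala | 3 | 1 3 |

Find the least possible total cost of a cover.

Delta, Echo together cover every point (Delta ∪ Echo = {1, 2, 3, 4, 5, 6, 7}); total cost 8 + 2 = 10.
The greedy pick Atlas, Bravo, Delta costs 14; no covering selection beats 10.

10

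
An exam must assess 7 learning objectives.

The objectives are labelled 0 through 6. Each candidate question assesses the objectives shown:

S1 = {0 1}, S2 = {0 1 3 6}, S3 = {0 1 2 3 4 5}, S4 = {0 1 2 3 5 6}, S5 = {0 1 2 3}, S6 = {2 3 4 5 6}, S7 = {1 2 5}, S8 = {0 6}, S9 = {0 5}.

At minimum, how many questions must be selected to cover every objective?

2

Take {S3, S8}. Their union is {0, 1, 2, 3, 4, 5, 6}, which is all 7 objectives.
No single question has all 7 objectives (the largest, S3, has 6), so 2 is optimal.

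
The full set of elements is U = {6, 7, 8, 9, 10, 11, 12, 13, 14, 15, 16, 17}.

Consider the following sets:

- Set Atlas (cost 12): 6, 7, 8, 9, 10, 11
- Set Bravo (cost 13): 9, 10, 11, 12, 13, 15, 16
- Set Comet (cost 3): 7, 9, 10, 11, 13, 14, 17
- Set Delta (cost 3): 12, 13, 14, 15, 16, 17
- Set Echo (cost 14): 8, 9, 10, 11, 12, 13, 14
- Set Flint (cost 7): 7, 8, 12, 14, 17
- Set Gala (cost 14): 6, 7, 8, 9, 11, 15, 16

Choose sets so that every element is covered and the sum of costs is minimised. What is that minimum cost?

Atlas, Delta together cover every element (Atlas ∪ Delta = {6, 7, 8, 9, 10, 11, 12, 13, 14, 15, 16, 17}); total cost 12 + 3 = 15.
The greedy pick Comet, Delta, Atlas costs 18; no covering selection beats 15.

15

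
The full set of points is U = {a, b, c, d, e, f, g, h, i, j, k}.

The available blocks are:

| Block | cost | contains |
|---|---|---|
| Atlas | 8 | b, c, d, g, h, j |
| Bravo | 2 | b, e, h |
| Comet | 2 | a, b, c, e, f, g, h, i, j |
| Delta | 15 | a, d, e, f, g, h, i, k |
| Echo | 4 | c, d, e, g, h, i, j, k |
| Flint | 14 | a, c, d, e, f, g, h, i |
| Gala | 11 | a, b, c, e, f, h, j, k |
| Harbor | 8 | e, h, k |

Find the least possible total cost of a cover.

Comet, Echo together cover every point (Comet ∪ Echo = {a, b, c, d, e, f, g, h, i, j, k}); total cost 2 + 4 = 6.
No covering selection has total cost below 6.

6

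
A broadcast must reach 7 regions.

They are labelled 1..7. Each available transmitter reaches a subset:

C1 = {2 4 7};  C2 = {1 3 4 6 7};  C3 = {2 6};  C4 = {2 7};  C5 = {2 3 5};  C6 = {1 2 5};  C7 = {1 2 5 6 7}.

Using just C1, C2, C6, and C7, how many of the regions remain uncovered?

0

Union of C1, C2, C6, C7 = {1, 2, 3, 4, 5, 6, 7} — that's every region, so 0 are uncovered.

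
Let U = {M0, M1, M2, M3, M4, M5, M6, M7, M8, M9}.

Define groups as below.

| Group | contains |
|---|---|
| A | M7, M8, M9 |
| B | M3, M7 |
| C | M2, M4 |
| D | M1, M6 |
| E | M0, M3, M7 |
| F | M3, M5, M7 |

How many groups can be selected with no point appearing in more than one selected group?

3

A, C, D are pairwise disjoint (A={M7,M8,M9}; C={M2,M4}; D={M1,M6}).
Every remaining group overlaps one of these, and no 4 of the listed groups are pairwise disjoint, so 3 is the maximum.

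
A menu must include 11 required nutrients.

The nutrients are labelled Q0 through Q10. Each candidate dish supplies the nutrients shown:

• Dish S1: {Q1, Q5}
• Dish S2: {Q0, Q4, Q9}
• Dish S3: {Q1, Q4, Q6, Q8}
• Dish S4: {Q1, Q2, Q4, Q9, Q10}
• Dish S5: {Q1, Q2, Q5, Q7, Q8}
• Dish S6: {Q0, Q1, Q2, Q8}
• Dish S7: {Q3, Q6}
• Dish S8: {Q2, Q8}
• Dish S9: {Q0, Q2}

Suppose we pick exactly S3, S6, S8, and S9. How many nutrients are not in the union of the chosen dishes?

5

Union of S3, S6, S8, S9 = {Q0, Q1, Q2, Q4, Q6, Q8}.
Not covered: Q3, Q5, Q7, Q9, Q10 — 5 nutrients.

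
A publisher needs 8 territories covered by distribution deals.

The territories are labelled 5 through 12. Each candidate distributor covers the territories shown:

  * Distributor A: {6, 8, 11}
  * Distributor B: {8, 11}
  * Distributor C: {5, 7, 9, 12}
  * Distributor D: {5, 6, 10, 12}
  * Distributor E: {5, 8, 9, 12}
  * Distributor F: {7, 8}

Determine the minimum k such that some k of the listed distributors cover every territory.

3

Take {B, C, D}. Their union is {5, 6, 7, 8, 9, 10, 11, 12}, which is all 8 territories.
Only D contains 10, so D is forced; the remaining 4 territories need at least 2 more distributors (each remaining distributor adds at most 2) — so at least 3 distributors are needed, and 3 is optimal.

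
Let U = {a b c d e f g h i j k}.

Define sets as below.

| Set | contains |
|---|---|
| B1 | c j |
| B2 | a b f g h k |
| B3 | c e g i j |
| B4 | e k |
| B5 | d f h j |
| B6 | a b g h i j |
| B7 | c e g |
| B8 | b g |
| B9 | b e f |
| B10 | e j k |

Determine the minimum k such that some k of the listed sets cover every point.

3

B2, B3, and B5 cover everything between them: the union {a, b, c, d, e, f, g, h, i, j, k} is all of U.
Only B5 contains d, so B5 is forced; the remaining 7 points need at least 2 more sets (each remaining set adds at most 4) — so at least 3 sets are needed, and 3 is optimal.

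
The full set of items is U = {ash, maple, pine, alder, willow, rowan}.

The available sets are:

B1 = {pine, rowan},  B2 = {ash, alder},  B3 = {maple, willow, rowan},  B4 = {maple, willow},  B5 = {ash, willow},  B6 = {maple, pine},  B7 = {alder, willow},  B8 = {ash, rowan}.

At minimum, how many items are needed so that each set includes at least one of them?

H = {ash, pine, willow} meets every set (each contains at least one member of H), and |H| = 3.
The sets B6, B7, B8 are pairwise disjoint, so any hitting set needs a separate item for each — at least 3. Hence 3 is optimal.

3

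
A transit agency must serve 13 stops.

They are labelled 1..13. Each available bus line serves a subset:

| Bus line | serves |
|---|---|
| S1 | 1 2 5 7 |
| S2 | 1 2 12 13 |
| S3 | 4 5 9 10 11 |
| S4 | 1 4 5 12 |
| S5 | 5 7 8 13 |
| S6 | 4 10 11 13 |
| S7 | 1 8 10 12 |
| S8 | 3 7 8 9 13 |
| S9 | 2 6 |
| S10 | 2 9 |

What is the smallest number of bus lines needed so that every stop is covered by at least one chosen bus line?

4

S2 and S3 and S8 and S9 together: S2 ∪ S3 ∪ S8 ∪ S9 = {1, 2, 3, 4, 5, 6, 7, 8, 9, 10, 11, 12, 13} — every stop is covered.
Only S9 contains 6, so S9 is forced; the remaining 11 stops need at least 3 more bus lines (each remaining bus line adds at most 5) — so at least 4 bus lines are needed, and 4 is optimal.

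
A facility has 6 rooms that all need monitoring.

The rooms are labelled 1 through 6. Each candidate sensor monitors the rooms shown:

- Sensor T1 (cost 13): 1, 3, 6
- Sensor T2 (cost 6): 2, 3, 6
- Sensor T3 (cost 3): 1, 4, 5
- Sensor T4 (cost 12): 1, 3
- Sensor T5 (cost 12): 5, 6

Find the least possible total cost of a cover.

T2, T3 together cover every room (T2 ∪ T3 = {1, 2, 3, 4, 5, 6}); total cost 6 + 3 = 9.
No covering selection has total cost below 9.

9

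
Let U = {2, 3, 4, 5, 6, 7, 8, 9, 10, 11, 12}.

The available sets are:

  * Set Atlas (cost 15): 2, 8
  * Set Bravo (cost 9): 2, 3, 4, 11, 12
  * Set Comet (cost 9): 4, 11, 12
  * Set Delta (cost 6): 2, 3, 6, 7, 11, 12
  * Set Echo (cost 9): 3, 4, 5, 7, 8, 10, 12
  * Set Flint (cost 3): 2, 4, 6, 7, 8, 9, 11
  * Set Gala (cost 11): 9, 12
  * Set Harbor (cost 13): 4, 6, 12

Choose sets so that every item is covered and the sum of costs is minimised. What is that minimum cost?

Echo, Flint together cover every item (Echo ∪ Flint = {2, 3, 4, 5, 6, 7, 8, 9, 10, 11, 12}); total cost 9 + 3 = 12.
No covering selection has total cost below 12.

12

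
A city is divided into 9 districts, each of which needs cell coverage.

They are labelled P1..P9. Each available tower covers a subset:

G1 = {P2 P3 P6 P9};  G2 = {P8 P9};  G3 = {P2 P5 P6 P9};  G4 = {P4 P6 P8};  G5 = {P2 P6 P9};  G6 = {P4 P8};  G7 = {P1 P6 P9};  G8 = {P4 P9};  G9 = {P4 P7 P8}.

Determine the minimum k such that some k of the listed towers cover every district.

G1 and G3 and G7 and G9 together: G1 ∪ G3 ∪ G7 ∪ G9 = {P1, P2, P3, P4, P5, P6, P7, P8, P9} — every district is covered.
No 3 of the 9 towers cover everything (all 84 combinations miss at least one district), so 4 is optimal.

4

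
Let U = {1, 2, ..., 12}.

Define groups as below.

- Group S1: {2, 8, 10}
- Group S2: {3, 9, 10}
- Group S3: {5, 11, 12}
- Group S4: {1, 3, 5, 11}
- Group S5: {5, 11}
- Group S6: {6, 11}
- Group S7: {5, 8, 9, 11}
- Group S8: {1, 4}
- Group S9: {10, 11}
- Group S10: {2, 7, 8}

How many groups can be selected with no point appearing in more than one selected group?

S2, S3, S8, S10 are pairwise disjoint (S2={3,9,10}; S3={5,11,12}; S8={1,4}; S10={2,7,8}).
Every remaining group overlaps one of these, and no 5 of the listed groups are pairwise disjoint, so 4 is the maximum.

4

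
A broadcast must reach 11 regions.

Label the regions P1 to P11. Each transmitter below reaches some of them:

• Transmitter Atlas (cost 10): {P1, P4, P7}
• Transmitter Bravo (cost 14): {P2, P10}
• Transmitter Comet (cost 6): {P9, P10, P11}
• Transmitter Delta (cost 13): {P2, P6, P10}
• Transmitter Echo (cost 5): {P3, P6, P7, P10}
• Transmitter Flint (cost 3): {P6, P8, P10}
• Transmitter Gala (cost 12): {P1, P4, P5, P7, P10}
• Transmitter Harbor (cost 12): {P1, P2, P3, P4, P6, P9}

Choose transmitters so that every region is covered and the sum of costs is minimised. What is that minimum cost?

33

Comet, Flint, Gala, Harbor together cover every region (Comet ∪ Flint ∪ Gala ∪ Harbor = {P1, P2, P3, P4, P5, P6, P7, P8, P9, P10, P11}); total cost 6 + 3 + 12 + 12 = 33.
The greedy pick Flint, Harbor, Echo, Comet, Gala costs 38; no covering selection beats 33.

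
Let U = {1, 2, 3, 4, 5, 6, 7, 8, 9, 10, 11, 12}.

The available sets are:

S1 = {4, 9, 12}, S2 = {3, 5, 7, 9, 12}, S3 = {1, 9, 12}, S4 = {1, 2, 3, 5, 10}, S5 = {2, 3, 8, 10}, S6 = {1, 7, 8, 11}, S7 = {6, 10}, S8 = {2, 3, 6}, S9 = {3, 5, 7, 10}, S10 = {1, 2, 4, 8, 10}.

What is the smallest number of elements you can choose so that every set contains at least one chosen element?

The 4 elements {2, 6, 7, 9} hit every set.
No choice of 3 elements meets every set, so 4 is the minimum.

4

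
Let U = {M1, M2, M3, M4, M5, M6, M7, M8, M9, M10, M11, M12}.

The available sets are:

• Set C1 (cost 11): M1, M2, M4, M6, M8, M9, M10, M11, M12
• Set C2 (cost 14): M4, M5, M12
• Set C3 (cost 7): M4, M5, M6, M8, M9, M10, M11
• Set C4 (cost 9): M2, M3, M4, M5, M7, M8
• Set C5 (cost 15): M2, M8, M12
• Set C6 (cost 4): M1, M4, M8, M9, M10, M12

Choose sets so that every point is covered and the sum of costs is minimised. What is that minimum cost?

20

C3, C4, C6 together cover every point (C3 ∪ C4 ∪ C6 = {M1, M2, M3, M4, M5, M6, M7, M8, M9, M10, M11, M12}); total cost 7 + 9 + 4 = 20.
No covering selection has total cost below 20.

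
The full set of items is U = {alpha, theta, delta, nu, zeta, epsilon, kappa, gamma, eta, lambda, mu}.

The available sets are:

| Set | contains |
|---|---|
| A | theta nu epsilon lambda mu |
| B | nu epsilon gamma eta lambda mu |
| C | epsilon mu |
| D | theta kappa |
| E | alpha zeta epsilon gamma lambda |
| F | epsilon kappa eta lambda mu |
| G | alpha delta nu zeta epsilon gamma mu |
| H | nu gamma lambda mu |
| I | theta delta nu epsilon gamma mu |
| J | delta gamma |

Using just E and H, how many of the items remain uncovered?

4

Union of E, H = {alpha, nu, zeta, epsilon, gamma, lambda, mu}.
Not covered: theta, delta, kappa, eta — 4 items.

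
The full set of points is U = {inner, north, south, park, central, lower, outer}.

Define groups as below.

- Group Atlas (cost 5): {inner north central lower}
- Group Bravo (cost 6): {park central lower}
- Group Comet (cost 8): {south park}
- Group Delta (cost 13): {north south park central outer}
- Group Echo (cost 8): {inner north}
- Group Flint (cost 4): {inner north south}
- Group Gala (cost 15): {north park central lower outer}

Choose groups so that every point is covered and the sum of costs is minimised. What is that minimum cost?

Atlas, Delta together cover every point (Atlas ∪ Delta = {inner, north, south, park, central, lower, outer}); total cost 5 + 13 = 18.
The greedy pick Atlas, Comet, Delta costs 26; no covering selection beats 18.

18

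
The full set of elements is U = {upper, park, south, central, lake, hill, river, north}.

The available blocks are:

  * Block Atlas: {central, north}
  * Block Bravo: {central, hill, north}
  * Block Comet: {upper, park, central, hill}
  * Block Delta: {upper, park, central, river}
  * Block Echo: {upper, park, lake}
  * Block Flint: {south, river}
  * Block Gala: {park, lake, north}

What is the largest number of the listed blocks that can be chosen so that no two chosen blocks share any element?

Bravo, Echo, Flint are pairwise disjoint (Bravo={central,hill,north}; Echo={upper,park,lake}; Flint={south,river}).
Every remaining block overlaps one of these, and no 4 of the listed blocks are pairwise disjoint, so 3 is the maximum.

3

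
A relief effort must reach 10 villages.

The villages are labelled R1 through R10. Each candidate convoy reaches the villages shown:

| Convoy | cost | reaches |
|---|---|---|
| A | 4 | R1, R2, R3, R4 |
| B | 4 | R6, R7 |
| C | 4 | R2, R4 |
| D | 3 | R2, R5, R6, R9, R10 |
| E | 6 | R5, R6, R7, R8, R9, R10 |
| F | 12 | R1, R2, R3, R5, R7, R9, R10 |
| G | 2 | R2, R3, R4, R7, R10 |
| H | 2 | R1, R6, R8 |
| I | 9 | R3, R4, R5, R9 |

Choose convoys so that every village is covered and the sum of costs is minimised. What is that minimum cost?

D, G, H together cover every village (D ∪ G ∪ H = {R1, R2, R3, R4, R5, R6, R7, R8, R9, R10}); total cost 3 + 2 + 2 = 7.
No covering selection has total cost below 7.

7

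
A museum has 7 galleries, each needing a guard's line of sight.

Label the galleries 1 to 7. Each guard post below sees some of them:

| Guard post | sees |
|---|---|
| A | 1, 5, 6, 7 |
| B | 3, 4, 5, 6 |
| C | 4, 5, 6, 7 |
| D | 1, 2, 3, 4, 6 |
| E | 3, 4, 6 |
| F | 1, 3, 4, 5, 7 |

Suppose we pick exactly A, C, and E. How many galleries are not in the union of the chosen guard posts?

1

Union of A, C, E = {1, 3, 4, 5, 6, 7}.
Not covered: 2 — 1 gallery.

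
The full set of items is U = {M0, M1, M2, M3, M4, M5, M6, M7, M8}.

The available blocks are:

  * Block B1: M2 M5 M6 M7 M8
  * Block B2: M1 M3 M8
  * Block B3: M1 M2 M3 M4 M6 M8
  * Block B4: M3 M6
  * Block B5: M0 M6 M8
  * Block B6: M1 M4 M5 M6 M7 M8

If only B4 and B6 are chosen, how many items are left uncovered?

2

Union of B4, B6 = {M1, M3, M4, M5, M6, M7, M8}.
Not covered: M0, M2 — 2 items.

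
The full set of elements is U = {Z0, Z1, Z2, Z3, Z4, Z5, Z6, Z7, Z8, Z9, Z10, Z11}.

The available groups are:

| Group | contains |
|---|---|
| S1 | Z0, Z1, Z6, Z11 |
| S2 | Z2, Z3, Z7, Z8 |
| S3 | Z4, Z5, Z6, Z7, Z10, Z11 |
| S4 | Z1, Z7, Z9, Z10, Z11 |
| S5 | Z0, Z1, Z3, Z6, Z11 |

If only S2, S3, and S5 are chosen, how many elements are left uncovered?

Union of S2, S3, S5 = {Z0, Z1, Z2, Z3, Z4, Z5, Z6, Z7, Z8, Z10, Z11}.
Not covered: Z9 — 1 element.

1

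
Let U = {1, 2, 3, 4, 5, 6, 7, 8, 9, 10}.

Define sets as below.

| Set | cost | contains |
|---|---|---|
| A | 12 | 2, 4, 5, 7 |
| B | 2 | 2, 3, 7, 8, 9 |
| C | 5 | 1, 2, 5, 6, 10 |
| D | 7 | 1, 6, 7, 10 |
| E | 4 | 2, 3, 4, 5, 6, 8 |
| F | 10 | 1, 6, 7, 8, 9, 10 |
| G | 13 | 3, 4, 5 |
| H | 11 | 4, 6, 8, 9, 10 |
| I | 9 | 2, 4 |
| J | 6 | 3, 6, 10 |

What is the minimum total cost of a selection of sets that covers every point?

11

B, C, E together cover every point (B ∪ C ∪ E = {1, 2, 3, 4, 5, 6, 7, 8, 9, 10}); total cost 2 + 5 + 4 = 11.
No covering selection has total cost below 11.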